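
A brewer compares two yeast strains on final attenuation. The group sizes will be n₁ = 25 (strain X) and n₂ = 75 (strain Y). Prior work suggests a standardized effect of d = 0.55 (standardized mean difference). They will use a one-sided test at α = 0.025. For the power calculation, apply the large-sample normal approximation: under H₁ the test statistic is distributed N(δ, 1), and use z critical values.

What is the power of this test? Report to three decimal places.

Power ≈ 0.663

Noncentrality parameter: δ = d / √(1/n₁ + 1/n₂) = 0.55 / √(1/25 + 1/75) = 2.3816
One-sided α = 0.025 → critical value z_{0.025} = 1.960.
Power = P(Z > 1.960 − δ) = Φ(0.422) = 0.6633.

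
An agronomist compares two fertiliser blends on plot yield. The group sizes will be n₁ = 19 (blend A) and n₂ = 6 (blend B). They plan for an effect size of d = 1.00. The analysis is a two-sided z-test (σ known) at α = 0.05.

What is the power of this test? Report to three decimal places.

Power ≈ 0.570

Noncentrality parameter: δ = d / √(1/n₁ + 1/n₂) = 1.00 / √(1/19 + 1/6) = 2.1354
Critical value for a two-sided test at α = 0.05: z_{α/2} = 1.960.
Power = Φ(δ − 1.960) + Φ(−δ − 1.960) = Φ(0.175) + Φ(-4.095) = 0.5696 + 0.0000 = 0.5697.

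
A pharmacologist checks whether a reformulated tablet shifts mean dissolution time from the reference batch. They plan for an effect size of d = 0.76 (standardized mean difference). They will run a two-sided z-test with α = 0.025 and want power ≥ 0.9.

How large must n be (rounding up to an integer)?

For power 0.9 need Φ(δ − z_{0.0125}) = 0.9, so δ = z_{0.0125} + z_{0.10} = 2.241 + 1.282 = 3.523.
(The Φ(−δ − z_{α/2}) term is vanishingly small for δ > 0 and is dropped in the standard sample-size formula.)
δ = d·√n ⇒ n = (δ/d)² = (3.523 / 0.76)² = 21.49.
Rounding up, n = 22.

n = 22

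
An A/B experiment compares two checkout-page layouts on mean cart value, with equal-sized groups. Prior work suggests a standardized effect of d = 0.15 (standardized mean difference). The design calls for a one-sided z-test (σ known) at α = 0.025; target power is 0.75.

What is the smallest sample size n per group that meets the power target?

n = 617 per group

Set Φ(δ − 1.960) = 0.75; then δ − 1.960 = Φ⁻¹(0.75) = 0.674, giving δ = 2.634.
δ = d·√(n/2) ⇒ n = 2(δ/d)² = 2 × (2.634 / 0.15)² = 616.92.
Rounding up, n = 617 per group.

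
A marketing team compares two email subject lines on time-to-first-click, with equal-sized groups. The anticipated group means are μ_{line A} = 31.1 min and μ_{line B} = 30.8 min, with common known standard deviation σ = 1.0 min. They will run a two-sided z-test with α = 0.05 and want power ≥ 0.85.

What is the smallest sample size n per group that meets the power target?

n = 200 per group

Standardized effect: d = |μ_{line A} − μ_{line B}| / σ = |31.1 − 30.8| / 1.0 = 0.3000
For power 0.85 need Φ(δ − z_{0.025}) = 0.85, so δ = z_{0.025} + z_{0.15} = 1.960 + 1.036 = 2.996.
(Ignoring the negligible lower-tail rejection probability gives the usual closed-form inversion.)
δ = d·√(n/2) ⇒ n = 2(δ/d)² = 2 × (2.996 / 0.3000)² = 199.52.
Rounding up, n = 200 per group.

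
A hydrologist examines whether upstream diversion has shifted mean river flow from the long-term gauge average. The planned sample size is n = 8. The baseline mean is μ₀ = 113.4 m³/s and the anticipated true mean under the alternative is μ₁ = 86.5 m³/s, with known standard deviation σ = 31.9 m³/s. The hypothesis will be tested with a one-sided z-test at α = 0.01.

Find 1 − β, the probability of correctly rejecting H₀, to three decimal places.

Power ≈ 0.523

Standardized effect: d = |μ₁ − μ₀| / σ = |86.5 − 113.4| / 31.9 = 0.8433
Noncentrality parameter: δ = d·√n = 0.8433 × √8 = 2.3851
One-sided α = 0.01 → critical value z_{0.01} = 2.326.
Power = P(Z > 2.326 − δ) = Φ(0.059) = 0.5234.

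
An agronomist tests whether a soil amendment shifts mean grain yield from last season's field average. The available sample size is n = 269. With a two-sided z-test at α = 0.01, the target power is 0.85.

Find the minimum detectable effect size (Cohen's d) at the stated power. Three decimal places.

Required noncentrality: δ = z_{0.005} + z_{0.15} = 2.576 + 1.036 = 3.612.
(Lower-tail contribution to power is negligible for δ > 0.)
δ = d·√n ⇒ d = δ/√n = 3.612/√269 = 0.2202.

d ≈ 0.220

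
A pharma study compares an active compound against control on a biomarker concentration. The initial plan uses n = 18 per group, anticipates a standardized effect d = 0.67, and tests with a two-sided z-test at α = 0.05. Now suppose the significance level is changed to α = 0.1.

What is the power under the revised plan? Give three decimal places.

δ = d·√(n/2) = 0.67 × √(18/2) = 2.0100 (unchanged). New critical value: z_{0.05} = 1.645.
Revised power = Φ(δ − 1.645) + Φ(−δ − 1.645) = Φ(0.365) + Φ(-3.655) = 0.6425 + 0.0001 = 0.6426.

Power ≈ 0.643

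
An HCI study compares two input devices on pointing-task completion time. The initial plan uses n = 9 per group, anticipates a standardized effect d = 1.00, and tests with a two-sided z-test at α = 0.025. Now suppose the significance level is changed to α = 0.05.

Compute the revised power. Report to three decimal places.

δ = d·√(n/2) = 1.00 × √(9/2) = 2.1213 (unchanged). New critical value: z_{0.025} = 1.960.
Revised power = Φ(δ − 1.960) + Φ(−δ − 1.960) = Φ(0.161) + Φ(-4.081) = 0.5641 + 0.0000 = 0.5641.

Power ≈ 0.564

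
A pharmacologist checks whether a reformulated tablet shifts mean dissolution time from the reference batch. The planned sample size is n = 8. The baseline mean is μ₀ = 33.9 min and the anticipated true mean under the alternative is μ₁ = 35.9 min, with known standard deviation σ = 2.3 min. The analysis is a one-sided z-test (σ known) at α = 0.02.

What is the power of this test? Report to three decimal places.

Standardized effect: d = |μ₁ − μ₀| / σ = |35.9 − 33.9| / 2.3 = 0.8696
Noncentrality parameter: δ = d·√n = 0.8696 × √8 = 2.4595
Critical value for a one-sided test at α = 0.02: z_α = 2.054.
Power = Φ(δ − 2.054) = Φ(0.406) = 0.6575.

Power ≈ 0.658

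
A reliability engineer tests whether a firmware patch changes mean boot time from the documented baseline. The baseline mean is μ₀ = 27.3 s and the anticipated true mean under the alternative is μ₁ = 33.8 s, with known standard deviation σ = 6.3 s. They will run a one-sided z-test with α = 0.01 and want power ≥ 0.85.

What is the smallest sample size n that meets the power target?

Standardized effect: d = |μ₁ − μ₀| / σ = |33.8 − 27.3| / 6.3 = 1.0317
For power 0.85 need Φ(δ − z_{0.01}) = 0.85, so δ = z_{0.01} + z_{0.15} = 2.326 + 1.036 = 3.363.
δ = d·√n ⇒ n = (δ/d)² = (3.363 / 1.0317)² = 10.62.
Rounding up, n = 11.

n = 11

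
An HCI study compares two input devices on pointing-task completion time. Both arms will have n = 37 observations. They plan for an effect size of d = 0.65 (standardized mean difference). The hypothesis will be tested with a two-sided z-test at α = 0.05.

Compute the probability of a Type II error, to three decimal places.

Noncentrality parameter: λ = d·√(n/2) = 0.65 × √(37/2) = 2.7958
Critical value for a two-sided test at α = 0.05: z_{α/2} = 1.960.
Power = Φ(λ − 1.960) + Φ(−λ − 1.960) = Φ(0.836) + Φ(-4.756) = 0.7984 + 0.0000 = 0.7984.
Type II error: β = 1 − power = 1 − 0.7984 = 0.2016.

β ≈ 0.202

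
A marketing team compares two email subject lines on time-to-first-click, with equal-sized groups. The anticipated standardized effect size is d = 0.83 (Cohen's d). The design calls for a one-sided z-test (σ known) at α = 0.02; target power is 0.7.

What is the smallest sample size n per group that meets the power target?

Set Φ(δ − 2.054) = 0.7; then δ − 2.054 = Φ⁻¹(0.7) = 0.524, giving δ = 2.578.
δ = d·√(n/2) ⇒ n = 2(δ/d)² = 2 × (2.578 / 0.83)² = 19.30.
Rounding up, n = 20 per group.

n = 20 per group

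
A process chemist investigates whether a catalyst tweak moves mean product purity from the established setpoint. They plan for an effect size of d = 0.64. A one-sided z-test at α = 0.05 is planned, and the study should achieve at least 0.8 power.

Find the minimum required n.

Set Φ(δ − 1.645) = 0.8; then δ − 1.645 = Φ⁻¹(0.8) = 0.842, giving δ = 2.486.
δ = d·√n ⇒ n = (δ/d)² = (2.486 / 0.64)² = 15.09.
Rounding up, n = 16.

n = 16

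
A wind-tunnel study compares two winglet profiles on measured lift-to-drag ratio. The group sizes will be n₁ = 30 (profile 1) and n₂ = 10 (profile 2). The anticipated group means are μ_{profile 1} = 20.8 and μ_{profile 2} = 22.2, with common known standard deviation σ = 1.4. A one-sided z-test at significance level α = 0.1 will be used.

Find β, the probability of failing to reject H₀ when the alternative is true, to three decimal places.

Standardized effect: d = |μ_{profile 1} − μ_{profile 2}| / σ = |20.8 − 22.2| / 1.4 = 1.0000
Noncentrality parameter: δ = d / √(1/n₁ + 1/n₂) = 1.0000 / √(1/30 + 1/10) = 2.7386
Critical value for a one-sided test at α = 0.1: z_α = 1.282.
Power = P(Z > 1.282 − δ) = Φ(1.457) = 0.9275.
Type II error: β = 1 − power = 1 − 0.9275 = 0.0725.

β ≈ 0.073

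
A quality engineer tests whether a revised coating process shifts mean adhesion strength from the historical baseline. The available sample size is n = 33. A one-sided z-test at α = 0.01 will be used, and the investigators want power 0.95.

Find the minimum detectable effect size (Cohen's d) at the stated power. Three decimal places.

d ≈ 0.691

Required noncentrality: δ = z_{0.01} + z_{0.05} = 2.326 + 1.645 = 3.971.
δ = d·√n ⇒ d = δ/√n = 3.971/√33 = 0.6913.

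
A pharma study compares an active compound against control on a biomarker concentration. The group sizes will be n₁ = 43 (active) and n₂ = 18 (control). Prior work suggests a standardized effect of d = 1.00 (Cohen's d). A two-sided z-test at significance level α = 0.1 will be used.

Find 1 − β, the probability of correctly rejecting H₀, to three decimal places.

Power ≈ 0.972

Noncentrality parameter: δ = d / √(1/n₁ + 1/n₂) = 1.00 / √(1/43 + 1/18) = 3.5621
Critical value for a two-sided test at α = 0.1: z_{α/2} = 1.645.
Power = Φ(δ − 1.645) + Φ(−δ − 1.645) = Φ(1.917) + Φ(-5.207) = 0.9724 + 0.0000 = 0.9724.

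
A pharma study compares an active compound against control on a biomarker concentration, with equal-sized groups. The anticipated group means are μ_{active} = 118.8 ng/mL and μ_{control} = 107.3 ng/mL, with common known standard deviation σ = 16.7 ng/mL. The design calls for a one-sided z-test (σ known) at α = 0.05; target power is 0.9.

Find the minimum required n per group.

n = 37 per group

Standardized effect: d = |μ_{active} − μ_{control}| / σ = |118.8 − 107.3| / 16.7 = 0.6886
For power 0.9 need Φ(δ − z_{0.05}) = 0.9, so δ = z_{0.05} + z_{0.10} = 1.645 + 1.282 = 2.926.
δ = d·√(n/2) ⇒ n = 2(δ/d)² = 2 × (2.926 / 0.6886)² = 36.12.
Rounding up, n = 37 per group.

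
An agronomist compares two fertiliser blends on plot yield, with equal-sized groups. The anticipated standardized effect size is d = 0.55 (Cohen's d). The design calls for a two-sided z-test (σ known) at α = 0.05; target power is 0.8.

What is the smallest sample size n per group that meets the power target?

n = 52 per group

Set Φ(δ − 1.960) = 0.8; then δ − 1.960 = Φ⁻¹(0.8) = 0.842, giving δ = 2.802.
(Ignoring the negligible lower-tail rejection probability gives the usual closed-form inversion.)
δ = d·√(n/2) ⇒ n = 2(δ/d)² = 2 × (2.802 / 0.55)² = 51.89.
Round up to the next whole unit.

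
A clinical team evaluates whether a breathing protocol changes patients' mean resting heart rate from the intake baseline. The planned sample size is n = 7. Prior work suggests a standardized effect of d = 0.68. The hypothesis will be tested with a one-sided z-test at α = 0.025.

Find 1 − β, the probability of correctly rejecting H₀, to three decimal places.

Power ≈ 0.436

Noncentrality parameter: δ = d·√n = 0.68 × √7 = 1.7991
One-sided α = 0.025 → critical value z_{0.025} = 1.960.
Power = Φ(δ − 1.960) = Φ(-0.161) = 0.4361.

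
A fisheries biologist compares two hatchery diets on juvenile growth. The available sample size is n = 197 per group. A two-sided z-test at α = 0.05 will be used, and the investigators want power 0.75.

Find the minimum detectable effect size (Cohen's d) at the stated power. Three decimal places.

Required noncentrality: δ = z_{0.025} + z_{0.25} = 1.960 + 0.674 = 2.634.
(Lower-tail contribution to power is negligible for δ > 0.)
δ = d·√(n/2) ⇒ d = δ/√(n/2) = 2.634/√(197/2) = 0.2654.

d ≈ 0.265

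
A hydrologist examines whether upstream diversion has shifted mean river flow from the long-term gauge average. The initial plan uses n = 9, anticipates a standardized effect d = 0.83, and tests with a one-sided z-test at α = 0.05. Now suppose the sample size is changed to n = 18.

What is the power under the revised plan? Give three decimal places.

With n = 18: δ = d·√n = 0.83 × √18 = 3.5214. Critical value z_{0.05} = 1.645.
Revised power = Φ(δ − 1.645) = Φ(1.877) = 0.9697.

Power ≈ 0.970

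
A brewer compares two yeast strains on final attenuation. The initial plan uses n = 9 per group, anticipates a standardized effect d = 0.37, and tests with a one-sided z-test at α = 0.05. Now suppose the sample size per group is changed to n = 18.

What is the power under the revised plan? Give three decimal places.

Power ≈ 0.296

With n = 18 per group: δ = d·√(n/2) = 0.37 × √(18/2) = 1.1100. Critical value z_{0.05} = 1.645.
Revised power = Φ(δ − 1.645) = Φ(-0.535) = 0.2964.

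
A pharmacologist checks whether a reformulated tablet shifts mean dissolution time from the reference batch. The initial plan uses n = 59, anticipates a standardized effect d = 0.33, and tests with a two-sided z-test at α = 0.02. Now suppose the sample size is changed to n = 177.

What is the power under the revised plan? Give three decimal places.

Power ≈ 0.980

With n = 177: δ = d·√n = 0.33 × √177 = 4.3904. Critical value z_{0.01} = 2.326.
Revised power = Φ(δ − 2.326) + Φ(−δ − 2.326) = Φ(2.064) + Φ(-6.717) = 0.9805 + 0.0000 = 0.9805.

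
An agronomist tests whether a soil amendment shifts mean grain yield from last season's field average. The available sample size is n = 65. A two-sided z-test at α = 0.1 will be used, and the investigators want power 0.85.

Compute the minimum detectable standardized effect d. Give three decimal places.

d ≈ 0.333

Required noncentrality: δ = z_{0.05} + z_{0.15} = 1.645 + 1.036 = 2.681.
(Lower-tail contribution to power is negligible for δ > 0.)
δ = d·√n ⇒ d = δ/√n = 2.681/√65 = 0.3326.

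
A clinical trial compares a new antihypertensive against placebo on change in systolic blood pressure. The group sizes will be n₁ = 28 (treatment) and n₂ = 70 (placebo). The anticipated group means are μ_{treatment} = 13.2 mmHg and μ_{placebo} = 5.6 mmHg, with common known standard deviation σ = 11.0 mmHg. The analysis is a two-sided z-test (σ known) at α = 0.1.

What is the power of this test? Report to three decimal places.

Power ≈ 0.926

Standardized effect: d = |μ_{treatment} − μ_{placebo}| / σ = |13.2 − 5.6| / 11.0 = 0.6909
Noncentrality parameter: δ = d / √(1/n₁ + 1/n₂) = 0.6909 / √(1/28 + 1/70) = 3.0898
Two-sided α = 0.1 → critical value z_{0.05} = 1.645.
Power = Φ(δ − 1.645) + Φ(−δ − 1.645) = Φ(1.445) + Φ(-4.735) = 0.9258 + 0.0000 = 0.9258.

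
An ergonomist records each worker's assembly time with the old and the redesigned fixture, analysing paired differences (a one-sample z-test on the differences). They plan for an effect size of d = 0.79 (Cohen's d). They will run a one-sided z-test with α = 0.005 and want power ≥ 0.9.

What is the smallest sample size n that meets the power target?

Set Φ(δ − 2.576) = 0.9; then δ − 2.576 = Φ⁻¹(0.9) = 1.282, giving δ = 3.857.
δ = d·√n ⇒ n = (δ/d)² = (3.857 / 0.79)² = 23.84.
Rounding up, n = 24.

n = 24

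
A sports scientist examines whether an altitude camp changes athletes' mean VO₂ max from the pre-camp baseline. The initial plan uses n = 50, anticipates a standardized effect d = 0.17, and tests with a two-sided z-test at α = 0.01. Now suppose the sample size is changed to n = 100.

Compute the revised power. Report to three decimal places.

With n = 100: δ = d·√n = 0.17 × √100 = 1.7000. Critical value z_{0.005} = 2.576.
Revised power = Φ(δ − 2.576) + Φ(−δ − 2.576) = Φ(-0.876) + Φ(-4.276) = 0.1906 + 0.0000 = 0.1906.

Power ≈ 0.191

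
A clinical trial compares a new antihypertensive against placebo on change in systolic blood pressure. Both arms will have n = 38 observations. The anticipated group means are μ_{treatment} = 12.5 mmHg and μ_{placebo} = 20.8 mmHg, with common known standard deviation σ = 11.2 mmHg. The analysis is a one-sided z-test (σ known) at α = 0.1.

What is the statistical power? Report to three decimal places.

Standardized effect: d = |μ_{treatment} − μ_{placebo}| / σ = |12.5 − 20.8| / 11.2 = 0.7411
Noncentrality parameter: δ = d·√(n/2) = 0.7411 × √(38/2) = 3.2303
One-sided α = 0.1 → critical value z_{0.1} = 1.282.
Power = Φ(δ − 1.282) = Φ(1.949) = 0.9743.

Power ≈ 0.974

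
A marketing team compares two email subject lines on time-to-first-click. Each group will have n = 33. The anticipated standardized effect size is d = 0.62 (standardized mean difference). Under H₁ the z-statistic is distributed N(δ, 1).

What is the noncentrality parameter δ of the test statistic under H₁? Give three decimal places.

δ ≈ 2.518

δ = d·√(n/2) = 0.62 × √(33/2) = 2.5185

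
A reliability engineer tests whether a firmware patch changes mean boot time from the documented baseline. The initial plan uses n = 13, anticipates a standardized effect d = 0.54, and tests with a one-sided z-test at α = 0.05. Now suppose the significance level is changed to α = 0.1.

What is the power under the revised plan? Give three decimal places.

δ = d·√n = 0.54 × √13 = 1.9470 (unchanged). New critical value: z_{0.1} = 1.282.
Revised power = Φ(δ − 1.282) = Φ(0.665) = 0.7471.

Power ≈ 0.747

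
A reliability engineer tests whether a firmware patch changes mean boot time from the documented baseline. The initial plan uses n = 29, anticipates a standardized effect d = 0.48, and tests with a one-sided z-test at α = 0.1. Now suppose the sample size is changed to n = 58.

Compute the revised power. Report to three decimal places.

With n = 58: δ = d·√n = 0.48 × √58 = 3.6556. Critical value z_{0.1} = 1.282.
Revised power = P(Z > 1.282 − δ) = Φ(2.374) = 0.9912.

Power ≈ 0.991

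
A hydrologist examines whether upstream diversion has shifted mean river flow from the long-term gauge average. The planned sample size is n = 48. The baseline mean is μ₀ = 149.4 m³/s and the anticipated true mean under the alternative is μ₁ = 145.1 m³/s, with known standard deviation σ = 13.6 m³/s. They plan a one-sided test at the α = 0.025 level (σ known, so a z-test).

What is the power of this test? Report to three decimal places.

Power ≈ 0.591

Standardized effect: d = |μ₁ − μ₀| / σ = |145.1 − 149.4| / 13.6 = 0.3162
Noncentrality parameter: λ = d·√n = 0.3162 × √48 = 2.1905
One-sided α = 0.025 → critical value z_{0.025} = 1.960.
Power = Φ(λ − 1.960) = Φ(0.231) = 0.5912.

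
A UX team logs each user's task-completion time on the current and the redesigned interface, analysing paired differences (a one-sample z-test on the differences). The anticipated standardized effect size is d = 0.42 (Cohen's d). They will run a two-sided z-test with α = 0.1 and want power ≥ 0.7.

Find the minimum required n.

For power 0.7 need Φ(δ − z_{0.05}) = 0.7, so δ = z_{0.05} + z_{0.30} = 1.645 + 0.524 = 2.169.
(For δ > 0 the lower-tail rejection region contributes negligibly to power, so the one-term inversion is standard.)
δ = d·√n ⇒ n = (δ/d)² = (2.169 / 0.42)² = 26.68.
Round up to the next whole unit.

n = 27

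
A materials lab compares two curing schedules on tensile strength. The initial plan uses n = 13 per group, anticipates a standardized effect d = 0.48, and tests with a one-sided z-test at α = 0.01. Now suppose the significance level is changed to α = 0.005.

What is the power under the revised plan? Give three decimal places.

Power ≈ 0.088

δ = d·√(n/2) = 0.48 × √(13/2) = 1.2238 (unchanged). New critical value: z_{0.005} = 2.576.
Revised power = Φ(δ − 2.576) = Φ(-1.352) = 0.0882.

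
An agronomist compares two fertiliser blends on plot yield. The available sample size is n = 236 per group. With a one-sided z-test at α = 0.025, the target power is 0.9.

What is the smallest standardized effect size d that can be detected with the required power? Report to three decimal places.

d ≈ 0.298

Required noncentrality: δ = z_{0.025} + z_{0.10} = 1.960 + 1.282 = 3.242.
δ = d·√(n/2) ⇒ d = δ/√(n/2) = 3.242/√(236/2) = 0.2984.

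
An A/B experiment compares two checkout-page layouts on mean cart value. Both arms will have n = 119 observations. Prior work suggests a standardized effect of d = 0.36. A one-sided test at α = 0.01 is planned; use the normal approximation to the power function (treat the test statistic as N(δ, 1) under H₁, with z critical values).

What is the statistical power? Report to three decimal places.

Noncentrality parameter: δ = d·√(n/2) = 0.36 × √(119/2) = 2.7769
One-sided α = 0.01 → critical value z_{0.01} = 2.326.
Power = Φ(δ − 2.326) = Φ(0.451) = 0.6738.

Power ≈ 0.674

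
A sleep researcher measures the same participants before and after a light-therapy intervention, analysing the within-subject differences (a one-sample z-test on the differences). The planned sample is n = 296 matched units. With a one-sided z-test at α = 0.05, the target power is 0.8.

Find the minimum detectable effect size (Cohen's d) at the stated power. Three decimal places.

Need Φ(δ − 1.645) = 0.8, so δ = 1.645 + 0.842 = 2.486.
δ = d·√n ⇒ d = δ/√n = 2.486/√296 = 0.1445.

d ≈ 0.145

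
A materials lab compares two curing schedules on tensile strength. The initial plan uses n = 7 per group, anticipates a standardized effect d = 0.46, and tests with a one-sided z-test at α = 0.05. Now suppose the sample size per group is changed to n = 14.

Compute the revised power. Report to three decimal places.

With n = 14 per group: δ = d·√(n/2) = 0.46 × √(14/2) = 1.2170. Critical value z_{0.05} = 1.645.
Revised power = Φ(δ − 1.645) = Φ(-0.428) = 0.3344.

Power ≈ 0.334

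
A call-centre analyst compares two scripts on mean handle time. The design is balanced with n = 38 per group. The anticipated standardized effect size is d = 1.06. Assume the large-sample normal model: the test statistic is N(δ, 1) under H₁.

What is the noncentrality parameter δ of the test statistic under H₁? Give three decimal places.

δ ≈ 4.620

The noncentrality parameter scales effect size by the design's sample-size factor: δ = d·√(n/2) = 1.06 × √(38/2) = 4.6204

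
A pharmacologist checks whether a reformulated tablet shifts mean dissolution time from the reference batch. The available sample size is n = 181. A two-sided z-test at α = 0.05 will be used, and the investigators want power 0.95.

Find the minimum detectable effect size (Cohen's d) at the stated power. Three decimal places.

Required noncentrality: δ = z_{0.025} + z_{0.05} = 1.960 + 1.645 = 3.605.
(Lower-tail contribution to power is negligible for δ > 0.)
δ = d·√n ⇒ d = δ/√n = 3.605/√181 = 0.2679.

d ≈ 0.268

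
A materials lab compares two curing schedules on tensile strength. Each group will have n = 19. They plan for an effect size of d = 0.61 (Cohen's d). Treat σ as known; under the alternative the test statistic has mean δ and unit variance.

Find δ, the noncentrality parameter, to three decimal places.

δ ≈ 1.880

The noncentrality parameter scales effect size by the design's sample-size factor: δ = d·√(n/2) = 0.61 × √(19/2) = 1.8801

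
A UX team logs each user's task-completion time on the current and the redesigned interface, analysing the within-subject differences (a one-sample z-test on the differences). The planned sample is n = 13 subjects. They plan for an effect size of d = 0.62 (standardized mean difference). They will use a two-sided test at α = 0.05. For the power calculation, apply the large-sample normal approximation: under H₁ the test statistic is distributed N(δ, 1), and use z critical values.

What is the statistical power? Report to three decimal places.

Noncentrality parameter: δ = d·√n = 0.62 × √13 = 2.2354
Critical value for a two-sided test at α = 0.05: z_{α/2} = 1.960.
Power = Φ(δ − 1.960) + Φ(−δ − 1.960) = Φ(0.275) + Φ(-4.195) = 0.6085 + 0.0000 = 0.6085.

Power ≈ 0.609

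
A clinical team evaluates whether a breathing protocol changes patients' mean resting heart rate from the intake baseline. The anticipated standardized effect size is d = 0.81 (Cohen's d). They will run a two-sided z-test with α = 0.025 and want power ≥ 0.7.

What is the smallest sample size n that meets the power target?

n = 12

For power 0.7 need Φ(δ − z_{0.0125}) = 0.7, so δ = z_{0.0125} + z_{0.30} = 2.241 + 0.524 = 2.766.
(The Φ(−δ − z_{α/2}) term is vanishingly small for δ > 0 and is dropped in the standard sample-size formula.)
δ = d·√n ⇒ n = (δ/d)² = (2.766 / 0.81)² = 11.66.
Round up to the next whole unit.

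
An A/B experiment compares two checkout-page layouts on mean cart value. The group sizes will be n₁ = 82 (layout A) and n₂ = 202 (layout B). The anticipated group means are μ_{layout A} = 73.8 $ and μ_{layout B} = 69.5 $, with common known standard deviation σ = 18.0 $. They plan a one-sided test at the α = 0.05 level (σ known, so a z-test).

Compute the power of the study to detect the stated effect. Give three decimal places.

Standardized effect: d = |μ_{layout A} − μ_{layout B}| / σ = |73.8 − 69.5| / 18.0 = 0.2389
Noncentrality parameter: δ = d / √(1/n₁ + 1/n₂) = 0.2389 / √(1/82 + 1/202) = 1.8244
Critical value for a one-sided test at α = 0.05: z_α = 1.645.
Power = Φ(δ − 1.645) = Φ(0.180) = 0.5712.

Power ≈ 0.571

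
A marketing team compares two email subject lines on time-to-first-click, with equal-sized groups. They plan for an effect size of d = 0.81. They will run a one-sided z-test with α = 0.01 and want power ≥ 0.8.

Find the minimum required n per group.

For power 0.8 need Φ(δ − z_{0.01}) = 0.8, so δ = z_{0.01} + z_{0.20} = 2.326 + 0.842 = 3.168.
δ = d·√(n/2) ⇒ n = 2(δ/d)² = 2 × (3.168 / 0.81)² = 30.59.
Rounding up, n = 31 per group.

n = 31 per group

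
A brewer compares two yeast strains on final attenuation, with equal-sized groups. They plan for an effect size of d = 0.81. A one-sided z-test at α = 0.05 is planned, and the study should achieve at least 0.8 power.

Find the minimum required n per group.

n = 19 per group

For power 0.8 need Φ(δ − z_{0.05}) = 0.8, so δ = z_{0.05} + z_{0.20} = 1.645 + 0.842 = 2.486.
δ = d·√(n/2) ⇒ n = 2(δ/d)² = 2 × (2.486 / 0.81)² = 18.85.
Round up to the next whole unit.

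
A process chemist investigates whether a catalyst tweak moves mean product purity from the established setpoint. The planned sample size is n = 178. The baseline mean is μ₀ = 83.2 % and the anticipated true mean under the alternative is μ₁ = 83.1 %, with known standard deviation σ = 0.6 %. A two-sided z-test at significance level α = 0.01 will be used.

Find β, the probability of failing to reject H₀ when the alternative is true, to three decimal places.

Standardized effect: d = |μ₁ − μ₀| / σ = |83.1 − 83.2| / 0.6 = 0.1667
Noncentrality parameter: δ = d·√n = 0.1667 × √178 = 2.2236
Critical value for a two-sided test at α = 0.01: z_{α/2} = 2.576.
Power = Φ(δ − 2.576) + Φ(−δ − 2.576) = Φ(-0.352) + Φ(-4.799) = 0.3623 + 0.0000 = 0.3623.
Type II error: β = 1 − power = 1 − 0.3623 = 0.6377.

β ≈ 0.638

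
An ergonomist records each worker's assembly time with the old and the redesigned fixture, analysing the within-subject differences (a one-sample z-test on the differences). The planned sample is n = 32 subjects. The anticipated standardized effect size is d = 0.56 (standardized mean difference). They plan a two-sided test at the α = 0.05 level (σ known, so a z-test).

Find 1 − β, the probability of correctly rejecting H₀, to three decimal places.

Noncentrality parameter: λ = d·√n = 0.56 × √32 = 3.1678
Critical value for a two-sided test at α = 0.05: z_{α/2} = 1.960.
Power = Φ(λ − 1.960) + Φ(−λ − 1.960) = Φ(1.208) + Φ(-5.128) = 0.8865 + 0.0000 = 0.8865.

Power ≈ 0.886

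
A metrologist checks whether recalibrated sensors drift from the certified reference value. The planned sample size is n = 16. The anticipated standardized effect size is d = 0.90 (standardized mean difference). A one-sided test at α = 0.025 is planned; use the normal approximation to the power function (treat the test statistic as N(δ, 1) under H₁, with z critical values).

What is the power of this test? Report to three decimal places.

Power ≈ 0.950

Noncentrality parameter: δ = d·√n = 0.90 × √16 = 3.6000
Critical value for a one-sided test at α = 0.025: z_α = 1.960.
Power = P(Z > 1.960 − δ) = Φ(1.640) = 0.9495.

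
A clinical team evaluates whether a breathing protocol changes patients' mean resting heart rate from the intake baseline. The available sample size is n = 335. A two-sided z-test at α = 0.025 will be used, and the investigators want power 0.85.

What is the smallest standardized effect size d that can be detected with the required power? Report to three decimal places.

d ≈ 0.179

Need Φ(δ − 2.241) = 0.85, so δ = 2.241 + 1.036 = 3.278.
(Lower-tail contribution to power is negligible for δ > 0.)
δ = d·√n ⇒ d = δ/√n = 3.278/√335 = 0.1791.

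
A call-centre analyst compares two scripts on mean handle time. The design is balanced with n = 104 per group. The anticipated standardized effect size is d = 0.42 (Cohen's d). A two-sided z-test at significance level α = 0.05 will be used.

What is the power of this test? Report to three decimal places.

Noncentrality parameter: δ = d·√(n/2) = 0.42 × √(104/2) = 3.0287
Critical value for a two-sided test at α = 0.05: z_{α/2} = 1.960.
Power = Φ(δ − 1.960) + Φ(−δ − 1.960) = Φ(1.069) + Φ(-4.989) = 0.8574 + 0.0000 = 0.8574.

Power ≈ 0.857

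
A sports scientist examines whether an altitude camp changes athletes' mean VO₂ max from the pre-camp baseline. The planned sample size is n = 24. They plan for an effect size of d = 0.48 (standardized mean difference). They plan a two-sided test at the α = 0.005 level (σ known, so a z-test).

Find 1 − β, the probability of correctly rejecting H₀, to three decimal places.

Power ≈ 0.324

Noncentrality parameter: δ = d·√n = 0.48 × √24 = 2.3515
Two-sided α = 0.005 → critical value z_{0.0025} = 2.807.
Power = Φ(δ − 2.807) + Φ(−δ − 2.807) = Φ(-0.456) + Φ(-5.159) = 0.3244 + 0.0000 = 0.3244.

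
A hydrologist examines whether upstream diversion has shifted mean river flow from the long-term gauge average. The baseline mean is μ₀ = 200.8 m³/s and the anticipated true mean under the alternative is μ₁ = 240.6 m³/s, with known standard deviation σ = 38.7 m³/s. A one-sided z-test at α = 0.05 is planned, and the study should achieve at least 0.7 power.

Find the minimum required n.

Standardized effect: d = |μ₁ − μ₀| / σ = |240.6 − 200.8| / 38.7 = 1.0284
For power 0.7 need Φ(δ − z_{0.05}) = 0.7, so δ = z_{0.05} + z_{0.30} = 1.645 + 0.524 = 2.169.
δ = d·√n ⇒ n = (δ/d)² = (2.169 / 1.0284)² = 4.45.
Round up to the next whole unit.

n = 5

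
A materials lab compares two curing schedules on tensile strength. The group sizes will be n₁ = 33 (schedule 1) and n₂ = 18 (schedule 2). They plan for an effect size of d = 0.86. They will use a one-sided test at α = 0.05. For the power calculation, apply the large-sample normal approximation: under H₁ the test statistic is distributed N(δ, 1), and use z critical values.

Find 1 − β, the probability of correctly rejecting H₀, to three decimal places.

Noncentrality parameter: δ = d / √(1/n₁ + 1/n₂) = 0.86 / √(1/33 + 1/18) = 2.9350
Critical value for a one-sided test at α = 0.05: z_α = 1.645.
Power = Φ(δ − 1.645) = Φ(1.290) = 0.9015.

Power ≈ 0.901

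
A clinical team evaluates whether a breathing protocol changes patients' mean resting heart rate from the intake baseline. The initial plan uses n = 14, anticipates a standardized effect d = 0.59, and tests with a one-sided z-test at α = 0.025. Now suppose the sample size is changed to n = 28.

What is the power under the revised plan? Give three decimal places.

With n = 28: δ = d·√n = 0.59 × √28 = 3.1220. Critical value z_{0.025} = 1.960.
Revised power = Φ(δ − 1.960) = Φ(1.162) = 0.8774.

Power ≈ 0.877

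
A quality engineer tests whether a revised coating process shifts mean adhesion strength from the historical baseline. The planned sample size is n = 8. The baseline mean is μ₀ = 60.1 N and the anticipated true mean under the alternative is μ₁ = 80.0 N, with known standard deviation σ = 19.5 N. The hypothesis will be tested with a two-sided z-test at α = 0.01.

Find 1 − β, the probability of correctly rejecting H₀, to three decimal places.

Standardized effect: d = |μ₁ − μ₀| / σ = |80.0 − 60.1| / 19.5 = 1.0205
Noncentrality parameter: δ = d·√n = 1.0205 × √8 = 2.8864
Critical value for a two-sided test at α = 0.01: z_{α/2} = 2.576.
Power = Φ(δ − 2.576) + Φ(−δ − 2.576) = Φ(0.311) + Φ(-5.462) = 0.6220 + 0.0000 = 0.6220.

Power ≈ 0.622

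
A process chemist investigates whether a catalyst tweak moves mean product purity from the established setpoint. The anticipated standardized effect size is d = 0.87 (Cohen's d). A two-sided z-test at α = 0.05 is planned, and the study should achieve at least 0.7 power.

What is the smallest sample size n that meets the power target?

n = 9

For power 0.7 need Φ(δ − z_{0.025}) = 0.7, so δ = z_{0.025} + z_{0.30} = 1.960 + 0.524 = 2.484.
(For δ > 0 the lower-tail rejection region contributes negligibly to power, so the one-term inversion is standard.)
δ = d·√n ⇒ n = (δ/d)² = (2.484 / 0.87)² = 8.15.
Round up to the next whole unit.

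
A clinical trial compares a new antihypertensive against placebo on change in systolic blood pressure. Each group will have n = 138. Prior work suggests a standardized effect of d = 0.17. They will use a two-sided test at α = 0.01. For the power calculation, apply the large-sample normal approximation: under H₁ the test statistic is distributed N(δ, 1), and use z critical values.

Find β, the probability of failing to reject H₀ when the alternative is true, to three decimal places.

Noncentrality parameter: λ = d·√(n/2) = 0.17 × √(138/2) = 1.4121
Two-sided α = 0.01 → critical value z_{0.005} = 2.576.
Power = Φ(λ − 2.576) + Φ(−λ − 2.576) = Φ(-1.164) + Φ(-3.988) = 0.1223 + 0.0000 = 0.1223.
Type II error: β = 1 − power = 1 − 0.1223 = 0.8777.

β ≈ 0.878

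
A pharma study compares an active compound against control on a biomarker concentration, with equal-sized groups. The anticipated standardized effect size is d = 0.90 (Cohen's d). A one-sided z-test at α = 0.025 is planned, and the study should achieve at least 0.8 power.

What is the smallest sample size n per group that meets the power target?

n = 20 per group

For power 0.8 need Φ(δ − z_{0.025}) = 0.8, so δ = z_{0.025} + z_{0.20} = 1.960 + 0.842 = 2.802.
δ = d·√(n/2) ⇒ n = 2(δ/d)² = 2 × (2.802 / 0.90)² = 19.38.
Rounding up, n = 20 per group.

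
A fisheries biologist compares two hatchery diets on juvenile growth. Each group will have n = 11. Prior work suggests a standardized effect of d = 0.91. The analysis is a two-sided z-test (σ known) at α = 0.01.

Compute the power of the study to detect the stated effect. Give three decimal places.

Power ≈ 0.329

Noncentrality parameter: δ = d·√(n/2) = 0.91 × √(11/2) = 2.1341
Critical value for a two-sided test at α = 0.01: z_{α/2} = 2.576.
Power = Φ(δ − 2.576) + Φ(−δ − 2.576) = Φ(-0.442) + Φ(-4.710) = 0.3294 + 0.0000 = 0.3294.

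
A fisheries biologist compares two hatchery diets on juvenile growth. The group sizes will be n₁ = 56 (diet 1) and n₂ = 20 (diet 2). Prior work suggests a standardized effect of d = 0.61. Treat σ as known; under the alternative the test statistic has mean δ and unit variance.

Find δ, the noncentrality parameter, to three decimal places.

δ ≈ 2.342

δ = d / √(1/n₁ + 1/n₂) = 0.61 / √(1/56 + 1/20) = 2.3417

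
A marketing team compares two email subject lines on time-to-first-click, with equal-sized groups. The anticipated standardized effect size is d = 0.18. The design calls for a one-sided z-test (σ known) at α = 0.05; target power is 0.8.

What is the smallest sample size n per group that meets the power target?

n = 382 per group

For power 0.8 need Φ(δ − z_{0.05}) = 0.8, so δ = z_{0.05} + z_{0.20} = 1.645 + 0.842 = 2.486.
δ = d·√(n/2) ⇒ n = 2(δ/d)² = 2 × (2.486 / 0.18)² = 381.64.
Round up to the next whole unit.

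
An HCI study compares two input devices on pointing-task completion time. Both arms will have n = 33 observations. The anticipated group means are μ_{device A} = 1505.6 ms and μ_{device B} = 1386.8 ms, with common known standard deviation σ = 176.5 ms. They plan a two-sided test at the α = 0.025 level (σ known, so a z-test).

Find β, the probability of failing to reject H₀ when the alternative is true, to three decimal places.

Standardized effect: d = |μ_{device A} − μ_{device B}| / σ = |1505.6 − 1386.8| / 176.5 = 0.6731
Noncentrality parameter: δ = d·√(n/2) = 0.6731 × √(33/2) = 2.7341
Two-sided α = 0.025 → critical value z_{0.0125} = 2.241.
Power = Φ(δ − 2.241) + Φ(−δ − 2.241) = Φ(0.493) + Φ(-4.975) = 0.6889 + 0.0000 = 0.6889.
Type II error: β = 1 − power = 1 − 0.6889 = 0.3111.

β ≈ 0.311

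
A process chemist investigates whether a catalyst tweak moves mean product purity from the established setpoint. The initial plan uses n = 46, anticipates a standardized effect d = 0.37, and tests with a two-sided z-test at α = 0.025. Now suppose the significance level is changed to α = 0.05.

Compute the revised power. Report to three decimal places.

δ = d·√n = 0.37 × √46 = 2.5095 (unchanged). New critical value: z_{0.025} = 1.960.
Revised power = Φ(δ − 1.960) + Φ(−δ − 1.960) = Φ(0.549) + Φ(-4.469) = 0.7087 + 0.0000 = 0.7087.

Power ≈ 0.709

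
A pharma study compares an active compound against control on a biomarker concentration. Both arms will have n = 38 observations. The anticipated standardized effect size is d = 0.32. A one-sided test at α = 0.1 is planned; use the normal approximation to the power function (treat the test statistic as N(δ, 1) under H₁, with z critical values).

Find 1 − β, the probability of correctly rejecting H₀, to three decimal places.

Power ≈ 0.545

Noncentrality parameter: δ = d·√(n/2) = 0.32 × √(38/2) = 1.3948
One-sided α = 0.1 → critical value z_{0.1} = 1.282.
Power = Φ(δ − 1.282) = Φ(0.113) = 0.5451.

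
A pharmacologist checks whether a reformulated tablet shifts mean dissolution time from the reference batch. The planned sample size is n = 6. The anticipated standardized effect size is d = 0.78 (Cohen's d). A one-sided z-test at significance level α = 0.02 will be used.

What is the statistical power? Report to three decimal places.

Noncentrality parameter: δ = d·√n = 0.78 × √6 = 1.9106
Critical value for a one-sided test at α = 0.02: z_α = 2.054.
Power = P(Z > 2.054 − δ) = Φ(-0.143) = 0.4431.

Power ≈ 0.443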